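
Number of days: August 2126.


31 days

Month: August (month 8)
August has 31 days


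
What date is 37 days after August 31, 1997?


October 7, 1997

Start: August 31, 1997
Add 37 days
August 31 → September 1: 31 - 31 + 1 = 1 days (37 - 1 = 36 left)
September 1 → October 1: 30 - 1 + 1 = 30 days (36 - 30 = 6 left)
October 1 + 6 = October 7, 1997


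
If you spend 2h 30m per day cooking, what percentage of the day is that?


10.4%

Time: 150 minutes
Day: 1440 minutes
Percentage = (150/1440) × 100 ≈ 10.4%


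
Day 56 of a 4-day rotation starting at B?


Shifts: A, B, C, D
Start: B (index 1)
Day 56: (1 + 56 - 1) mod 4
= 56 mod 4
= 0
Index 0 → shift A

Shift A


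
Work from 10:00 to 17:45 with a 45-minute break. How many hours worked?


7h 0m (420 minutes)

Total time = (17×60+45) - (10×60+0)
= 1065 - 600 = 465 min
Minus break: 465 - 45 = 420 min
= 7h 0m


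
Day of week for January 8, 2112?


Friday

Zeller's congruence:
q=8, m=13, k=11, j=21
h = (8 + ⌊13×14/5⌋ + 11 + ⌊11/4⌋ + ⌊21/4⌋ - 2×21) mod 7
= (8 + 36 + 11 + 2 + 5 - 42) mod 7
= 20 mod 7 = 6
h=6 → Friday


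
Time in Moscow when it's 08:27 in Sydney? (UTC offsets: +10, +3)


Time difference = UTC+3 - UTC+10 = -7 hours
New hour = (8 -7) mod 24
= 1 mod 24 = 1
Minutes unchanged → 01:27

01:27


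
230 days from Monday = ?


Sunday

Start: Monday (index 0)
(0 + 230) mod 7
= 230 mod 7
= 6
Index 6 → Sunday


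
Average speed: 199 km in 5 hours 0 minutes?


Distance: 199 km
Time: 5 hours
Speed = 199 / 5 = 39.8 km/h

39.8 km/h


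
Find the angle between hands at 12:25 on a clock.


137.5°

Hour hand (12 ≡ 0 on the dial): 0×30 + 25×0.5 = 12.5°
Minute hand = 25×6 = 150°
Difference = |12.5 - 150| = 137.5°


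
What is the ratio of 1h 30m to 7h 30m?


Duration 1: 90 minutes
Duration 2: 450 minutes
Ratio = 90:450
GCD = 90
Simplified = 1:5
As a decimal: 1/5 = 0.20

1:5 (0.20)


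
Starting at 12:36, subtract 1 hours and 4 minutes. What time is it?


11:32

Start: 756 minutes from midnight
Subtract: 64 minutes
Remaining: 756 - 64 = 692
Hours: 11, Minutes: 32


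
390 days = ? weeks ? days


55 weeks 5 days

Weeks: 390 ÷ 7 = 55 remainder 5


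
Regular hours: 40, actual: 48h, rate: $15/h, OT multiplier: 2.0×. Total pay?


$840.00

Regular: 40h × $15 = $600.00
Overtime: 48 - 40 = 8h
OT pay: 8h × $15 × 2.0 = $240.00
Total = $600.00 + $240.00 = $840.00


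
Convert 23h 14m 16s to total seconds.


Hours: 23 × 3600 = 82800
Minutes: 14 × 60 = 840
Seconds: 16
Total = 82800 + 840 + 16 = 83656

83656 seconds


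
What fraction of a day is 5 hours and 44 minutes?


0.2389 (23.89%)

Total minutes: 5×60 + 44 = 344
Day = 24×60 = 1440 minutes
Fraction = 344/1440 ≈ 0.2389
As a percentage: 344/1440 × 100 ≈ 23.89%


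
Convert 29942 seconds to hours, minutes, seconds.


Hours: 29942 ÷ 3600 = 8 remainder 1142
Minutes: 1142 ÷ 60 = 19 remainder 2
Seconds: 2

8h 19m 2s


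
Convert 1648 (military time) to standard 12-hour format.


4:48 PM

Hour: 16
16 - 12 = 4 → PM


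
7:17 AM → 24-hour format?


07:17

Input: 7:17 AM
AM hour stays: 7


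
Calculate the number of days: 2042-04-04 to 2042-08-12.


130 days

From April 4, 2042 to August 12, 2042
Rest of April 2042: 30 - 4 = 26
Full months: May 31, June 30, July 31
Days into August 2042: 12
Total = 26 + 31 + 30 + 31 + 12 = 130 days


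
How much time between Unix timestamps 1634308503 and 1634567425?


Difference = 1634567425 - 1634308503 = 258922 seconds
In hours: 258922 / 3600 ≈ 71.9
In days: 258922 / 86400 ≈ 3.00

258922 seconds (71.9 hours / 3.00 days)


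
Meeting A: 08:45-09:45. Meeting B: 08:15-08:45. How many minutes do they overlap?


Meeting A: 525-585 (in minutes from midnight)
Meeting B: 495-525
Overlap start = max(525, 495) = 525
Overlap end = min(585, 525) = 525
Overlap = max(0, 525 - 525) = 0 min

0 minutes


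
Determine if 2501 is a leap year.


Rules: divisible by 4 AND (not by 100 OR by 400)
2501 ÷ 4 = 625 remainder 1 → not divisible by 4
Not divisible by 4 → not a leap year

No


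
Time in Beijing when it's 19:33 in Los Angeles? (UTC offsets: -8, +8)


11:33 (next day)

Time difference = UTC+8 - UTC-8 = +16 hours
New hour = (19 + 16) mod 24
= 35 mod 24 = 11
Minutes unchanged → 11:33; 35 ≥ 24 → next day


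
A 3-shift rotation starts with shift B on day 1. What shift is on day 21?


Shift A

Shifts: A, B, C
Start: B (index 1)
Day 21: (1 + 21 - 1) mod 3
= 21 mod 3
= 0
Index 0 → shift A


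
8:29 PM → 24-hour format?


Input: 8:29 PM
PM: 8 + 12 = 20

20:29


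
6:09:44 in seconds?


22184 seconds

Hours: 6 × 3600 = 21600
Minutes: 9 × 60 = 540
Seconds: 44
Total = 21600 + 540 + 44 = 22184


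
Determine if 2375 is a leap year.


Rules: divisible by 4 AND (not by 100 OR by 400)
2375 ÷ 4 = 593 remainder 3 → not divisible by 4
Not divisible by 4 → not a leap year

No


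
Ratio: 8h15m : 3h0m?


11:4 (2.75)

Duration 1: 495 minutes
Duration 2: 180 minutes
Ratio = 495:180
GCD = 45
Simplified = 11:4
As a decimal: 11/4 = 2.75


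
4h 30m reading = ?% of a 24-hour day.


Time: 270 minutes
Day: 1440 minutes
Percentage = (270/1440) × 100 ≈ 18.8%

18.8%


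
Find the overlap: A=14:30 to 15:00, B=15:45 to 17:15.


Meeting A: 870-900 (in minutes from midnight)
Meeting B: 945-1035
Overlap start = max(870, 945) = 945
Overlap end = min(900, 1035) = 900
Overlap = max(0, 900 - 945) = 0 min

0 minutes


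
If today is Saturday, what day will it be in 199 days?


Tuesday

Start: Saturday (index 5)
(5 + 199) mod 7
= 204 mod 7
= 1
Index 1 → Tuesday


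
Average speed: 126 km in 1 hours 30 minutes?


84.0 km/h

Distance: 126 km
Time: 1h 30m = 90 min = 90/60 = 3/2 hours
Speed = 126 ÷ (3/2) = 126 × 2 / 3 = 252/3 = 84.0 km/h


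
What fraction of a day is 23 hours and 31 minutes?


Total minutes: 23×60 + 31 = 1411
Day = 24×60 = 1440 minutes
Fraction = 1411/1440 ≈ 0.9799
As a percentage: 1411/1440 × 100 ≈ 97.99%

0.9799 (97.99%)


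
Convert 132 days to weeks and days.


18 weeks 6 days

Weeks: 132 ÷ 7 = 18 remainder 6


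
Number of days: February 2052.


Month: February (month 2)
February: 28 or 29 (leap year)
2052 leap year? Yes

29 days


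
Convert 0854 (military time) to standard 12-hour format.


8:54 AM

Hour: 8
8 < 12 → AM


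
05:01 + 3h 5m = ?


Start: 301 minutes from midnight
Add: 185 minutes
Total: 486 minutes
Hours: 486 ÷ 60 = 8 remainder 6

08:06


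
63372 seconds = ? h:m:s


Hours: 63372 ÷ 3600 = 17 remainder 2172
Minutes: 2172 ÷ 60 = 36 remainder 12
Seconds: 12

17h 36m 12s


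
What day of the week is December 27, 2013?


Zeller's congruence:
q=27, m=12, k=13, j=20
h = (27 + ⌊13×13/5⌋ + 13 + ⌊13/4⌋ + ⌊20/4⌋ - 2×20) mod 7
= (27 + 33 + 13 + 3 + 5 - 40) mod 7
= 41 mod 7 = 6
h=6 → Friday

Friday


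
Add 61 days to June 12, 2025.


August 12, 2025

Start: June 12, 2025
Add 61 days
June 12 → July 1: 30 - 12 + 1 = 19 days (61 - 19 = 42 left)
July 1 → August 1: 31 - 1 + 1 = 31 days (42 - 31 = 11 left)
August 1 + 11 = August 12, 2025


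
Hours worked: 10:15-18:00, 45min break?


7h 0m (420 minutes)

Total time = (18×60+0) - (10×60+15)
= 1080 - 615 = 465 min
Minus break: 465 - 45 = 420 min
= 7h 0m


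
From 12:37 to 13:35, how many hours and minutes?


0h 58m

End time in minutes: 13×60 + 35 = 815
Start time in minutes: 12×60 + 37 = 757
Difference = 815 - 757 = 58 minutes
= 0 hours 58 minutes


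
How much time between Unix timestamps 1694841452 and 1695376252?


Difference = 1695376252 - 1694841452 = 534800 seconds
In hours: 534800 / 3600 ≈ 148.6
In days: 534800 / 86400 ≈ 6.19

534800 seconds (148.6 hours / 6.19 days)


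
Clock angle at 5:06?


Hour hand = 5×30 + 6×0.5 = 153.0°
Minute hand = 6×6 = 36°
Difference = |153.0 - 36| = 117.0°

117.0°


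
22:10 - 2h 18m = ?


Start: 1330 minutes from midnight
Subtract: 138 minutes
Remaining: 1330 - 138 = 1192
Hours: 19, Minutes: 52

19:52


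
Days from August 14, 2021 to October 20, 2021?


From August 14, 2021 to October 20, 2021
Rest of August 2021: 31 - 14 = 17
Full months: September 30
Days into October 2021: 20
Total = 17 + 30 + 20 = 67 days

67 days


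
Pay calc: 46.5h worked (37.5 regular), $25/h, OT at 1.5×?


$1275.00

Regular: 37.5h × $25 = $937.50
Overtime: 46.5 - 37.5 = 9.0h
OT pay: 9.0h × $25 × 1.5 = $337.50
Total = $937.50 + $337.50 = $1275.00


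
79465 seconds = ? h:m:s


22h 4m 25s

Hours: 79465 ÷ 3600 = 22 remainder 265
Minutes: 265 ÷ 60 = 4 remainder 25
Seconds: 25


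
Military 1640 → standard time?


4:40 PM

Hour: 16
16 - 12 = 4 → PM


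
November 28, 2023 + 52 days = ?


January 19, 2024

Start: November 28, 2023
Add 52 days
November 28 → December 1: 30 - 28 + 1 = 3 days (52 - 3 = 49 left)
December 1 → January 1: 31 - 1 + 1 = 31 days (49 - 31 = 18 left)
January 1 + 18 = January 19, 2024


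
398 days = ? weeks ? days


Weeks: 398 ÷ 7 = 56 remainder 6

56 weeks 6 days


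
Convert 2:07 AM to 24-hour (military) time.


02:07

Input: 2:07 AM
AM hour stays: 2


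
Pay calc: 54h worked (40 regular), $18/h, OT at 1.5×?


Regular: 40h × $18 = $720.00
Overtime: 54 - 40 = 14h
OT pay: 14h × $18 × 1.5 = $378.00
Total = $720.00 + $378.00 = $1098.00

$1098.00


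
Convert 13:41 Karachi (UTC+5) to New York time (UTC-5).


Time difference = UTC-5 - UTC+5 = -10 hours
New hour = (13 -10) mod 24
= 3 mod 24 = 3
Minutes unchanged → 03:41

03:41


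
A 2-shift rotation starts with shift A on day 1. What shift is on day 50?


Shift B

Shifts: A, B
Start: A (index 0)
Day 50: (0 + 50 - 1) mod 2
= 49 mod 2
= 1
Index 1 → shift B


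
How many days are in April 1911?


Month: April (month 4)
April has 30 days

30 days


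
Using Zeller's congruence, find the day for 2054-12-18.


Zeller's congruence:
q=18, m=12, k=54, j=20
h = (18 + ⌊13×13/5⌋ + 54 + ⌊54/4⌋ + ⌊20/4⌋ - 2×20) mod 7
= (18 + 33 + 54 + 13 + 5 - 40) mod 7
= 83 mod 7 = 6
h=6 → Friday

Friday


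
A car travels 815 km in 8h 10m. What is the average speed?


Distance: 815 km
Time: 8h 10m = 490 min = 490/60 = 49/6 hours
Speed = 815 ÷ (49/6) = 815 × 6 / 49 = 4890/49 ≈ 99.8 km/h

99.8 km/h


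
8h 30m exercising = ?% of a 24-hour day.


35.4%

Time: 510 minutes
Day: 1440 minutes
Percentage = (510/1440) × 100 ≈ 35.4%


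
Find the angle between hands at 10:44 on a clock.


58.0°

Hour hand = 10×30 + 44×0.5 = 322.0°
Minute hand = 44×6 = 264°
Difference = |322.0 - 264| = 58.0°


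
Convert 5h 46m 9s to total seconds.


20769 seconds

Hours: 5 × 3600 = 18000
Minutes: 46 × 60 = 2760
Seconds: 9
Total = 18000 + 2760 + 9 = 20769


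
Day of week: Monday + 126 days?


Start: Monday (index 0)
(0 + 126) mod 7
= 126 mod 7
= 0
Index 0 → Monday

Monday


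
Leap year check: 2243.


Rules: divisible by 4 AND (not by 100 OR by 400)
2243 ÷ 4 = 560 remainder 3 → not divisible by 4
Not divisible by 4 → not a leap year

No


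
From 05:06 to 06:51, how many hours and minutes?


End time in minutes: 6×60 + 51 = 411
Start time in minutes: 5×60 + 6 = 306
Difference = 411 - 306 = 105 minutes
= 1 hours 45 minutes

1h 45m


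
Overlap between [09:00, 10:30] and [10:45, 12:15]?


Meeting A: 540-630 (in minutes from midnight)
Meeting B: 645-735
Overlap start = max(540, 645) = 645
Overlap end = min(630, 735) = 630
Overlap = max(0, 630 - 645) = 0 min

0 minutes


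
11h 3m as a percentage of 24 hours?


0.4604 (46.04%)

Total minutes: 11×60 + 3 = 663
Day = 24×60 = 1440 minutes
Fraction = 663/1440 ≈ 0.4604
As a percentage: 663/1440 × 100 ≈ 46.04%


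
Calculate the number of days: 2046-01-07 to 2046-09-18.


From January 7, 2046 to September 18, 2046
Rest of January 2046: 31 - 7 = 24
Full months: February 2046 28, March 31, April 30, May 31, June 30, July 31, August 31
Days into September 2046: 18
Total = 24 + 28 + 31 + 30 + 31 + 30 + 31 + 31 + 18 = 254 days

254 days


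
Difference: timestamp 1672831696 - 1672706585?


125111 seconds (34.8 hours / 1.45 days)

Difference = 1672831696 - 1672706585 = 125111 seconds
In hours: 125111 / 3600 ≈ 34.8
In days: 125111 / 86400 ≈ 1.45


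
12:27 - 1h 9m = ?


Start: 747 minutes from midnight
Subtract: 69 minutes
Remaining: 747 - 69 = 678
Hours: 11, Minutes: 18

11:18


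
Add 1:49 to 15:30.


17:19

Start: 930 minutes from midnight
Add: 109 minutes
Total: 1039 minutes
Hours: 1039 ÷ 60 = 17 remainder 19


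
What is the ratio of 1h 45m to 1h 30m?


7:6 (1.17)

Duration 1: 105 minutes
Duration 2: 90 minutes
Ratio = 105:90
GCD = 15
Simplified = 7:6
As a decimal: 7/6 ≈ 1.17


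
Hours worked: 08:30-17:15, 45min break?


8h 0m (480 minutes)

Total time = (17×60+15) - (8×60+30)
= 1035 - 510 = 525 min
Minus break: 525 - 45 = 480 min
= 8h 0m


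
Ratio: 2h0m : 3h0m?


Duration 1: 120 minutes
Duration 2: 180 minutes
Ratio = 120:180
GCD = 60
Simplified = 2:3
As a decimal: 2/3 ≈ 0.67

2:3 (0.67)


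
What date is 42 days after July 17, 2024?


Start: July 17, 2024
Add 42 days
July 17 → August 1: 31 - 17 + 1 = 15 days (42 - 15 = 27 left)
August 1 + 27 = August 28, 2024

August 28, 2024


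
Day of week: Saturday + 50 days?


Start: Saturday (index 5)
(5 + 50) mod 7
= 55 mod 7
= 6
Index 6 → Sunday

Sunday


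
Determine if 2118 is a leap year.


Rules: divisible by 4 AND (not by 100 OR by 400)
2118 ÷ 4 = 529 remainder 2 → not divisible by 4
Not divisible by 4 → not a leap year

No


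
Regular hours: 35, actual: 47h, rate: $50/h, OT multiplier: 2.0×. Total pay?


$2950.00

Regular: 35h × $50 = $1750.00
Overtime: 47 - 35 = 12h
OT pay: 12h × $50 × 2.0 = $1200.00
Total = $1750.00 + $1200.00 = $2950.00


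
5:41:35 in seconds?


20495 seconds

Hours: 5 × 3600 = 18000
Minutes: 41 × 60 = 2460
Seconds: 35
Total = 18000 + 2460 + 35 = 20495


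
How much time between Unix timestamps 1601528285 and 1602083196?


Difference = 1602083196 - 1601528285 = 554911 seconds
In hours: 554911 / 3600 ≈ 154.1
In days: 554911 / 86400 ≈ 6.42

554911 seconds (154.1 hours / 6.42 days)


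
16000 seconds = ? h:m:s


4h 26m 40s

Hours: 16000 ÷ 3600 = 4 remainder 1600
Minutes: 1600 ÷ 60 = 26 remainder 40
Seconds: 40


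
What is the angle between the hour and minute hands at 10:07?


98.5°

Hour hand = 10×30 + 7×0.5 = 303.5°
Minute hand = 7×6 = 42°
Difference = |303.5 - 42| = 261.5°
Since > 180°: 360 - 261.5 = 98.5°


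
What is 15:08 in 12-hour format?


Hour: 15
15 - 12 = 3 → PM

3:08 PM


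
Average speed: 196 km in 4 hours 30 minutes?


Distance: 196 km
Time: 4h 30m = 270 min = 270/60 = 9/2 hours
Speed = 196 ÷ (9/2) = 196 × 2 / 9 = 392/9 ≈ 43.6 km/h

43.6 km/h


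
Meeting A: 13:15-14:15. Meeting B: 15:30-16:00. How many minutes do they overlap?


0 minutes

Meeting A: 795-855 (in minutes from midnight)
Meeting B: 930-960
Overlap start = max(795, 930) = 930
Overlap end = min(855, 960) = 855
Overlap = max(0, 855 - 930) = 0 min


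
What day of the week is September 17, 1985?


Tuesday

Zeller's congruence:
q=17, m=9, k=85, j=19
h = (17 + ⌊13×10/5⌋ + 85 + ⌊85/4⌋ + ⌊19/4⌋ - 2×19) mod 7
= (17 + 26 + 85 + 21 + 4 - 38) mod 7
= 115 mod 7 = 3
h=3 → Tuesday


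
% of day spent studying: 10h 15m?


Time: 615 minutes
Day: 1440 minutes
Percentage = (615/1440) × 100 ≈ 42.7%

42.7%


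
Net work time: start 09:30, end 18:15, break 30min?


8h 15m (495 minutes)

Total time = (18×60+15) - (9×60+30)
= 1095 - 570 = 525 min
Minus break: 525 - 30 = 495 min
= 8h 15m


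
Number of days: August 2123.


31 days

Month: August (month 8)
August has 31 days


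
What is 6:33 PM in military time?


Input: 6:33 PM
PM: 6 + 12 = 18

18:33


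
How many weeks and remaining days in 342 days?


48 weeks 6 days

Weeks: 342 ÷ 7 = 48 remainder 6


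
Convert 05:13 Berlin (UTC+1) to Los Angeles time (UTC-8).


20:13 (previous day)

Time difference = UTC-8 - UTC+1 = -9 hours
New hour = (5 -9) mod 24
= -4 mod 24 = 20
Minutes unchanged → 20:13; -4 < 0 → previous day


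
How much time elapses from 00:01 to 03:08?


3h 7m

End time in minutes: 3×60 + 8 = 188
Start time in minutes: 0×60 + 1 = 1
Difference = 188 - 1 = 187 minutes
= 3 hours 7 minutes


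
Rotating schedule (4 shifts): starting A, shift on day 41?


Shift A

Shifts: A, B, C, D
Start: A (index 0)
Day 41: (0 + 41 - 1) mod 4
= 40 mod 4
= 0
Index 0 → shift A


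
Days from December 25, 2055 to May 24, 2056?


151 days

From December 25, 2055 to May 24, 2056
Rest of December 2055: 31 - 25 = 6
Full months: January 31, February 2056 29, March 31, April 30
Days into May 2056: 24
Total = 6 + 31 + 29 + 31 + 30 + 24 = 151 days


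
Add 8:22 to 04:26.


12:48

Start: 266 minutes from midnight
Add: 502 minutes
Total: 768 minutes
Hours: 768 ÷ 60 = 12 remainder 48


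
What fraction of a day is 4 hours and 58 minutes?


Total minutes: 4×60 + 58 = 298
Day = 24×60 = 1440 minutes
Fraction = 298/1440 ≈ 0.2069
As a percentage: 298/1440 × 100 ≈ 20.69%

0.2069 (20.69%)


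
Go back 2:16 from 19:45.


17:29

Start: 1185 minutes from midnight
Subtract: 136 minutes
Remaining: 1185 - 136 = 1049
Hours: 17, Minutes: 29


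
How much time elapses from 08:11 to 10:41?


End time in minutes: 10×60 + 41 = 641
Start time in minutes: 8×60 + 11 = 491
Difference = 641 - 491 = 150 minutes
= 2 hours 30 minutes

2h 30m


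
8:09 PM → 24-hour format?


20:09

Input: 8:09 PM
PM: 8 + 12 = 20


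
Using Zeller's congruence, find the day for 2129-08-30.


Zeller's congruence:
q=30, m=8, k=29, j=21
h = (30 + ⌊13×9/5⌋ + 29 + ⌊29/4⌋ + ⌊21/4⌋ - 2×21) mod 7
= (30 + 23 + 29 + 7 + 5 - 42) mod 7
= 52 mod 7 = 3
h=3 → Tuesday

Tuesday


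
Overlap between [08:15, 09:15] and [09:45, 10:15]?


0 minutes

Meeting A: 495-555 (in minutes from midnight)
Meeting B: 585-615
Overlap start = max(495, 585) = 585
Overlap end = min(555, 615) = 555
Overlap = max(0, 555 - 585) = 0 min


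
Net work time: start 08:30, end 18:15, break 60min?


Total time = (18×60+15) - (8×60+30)
= 1095 - 510 = 585 min
Minus break: 585 - 60 = 525 min
= 8h 45m

8h 45m (525 minutes)


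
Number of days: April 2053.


30 days

Month: April (month 4)
April has 30 days


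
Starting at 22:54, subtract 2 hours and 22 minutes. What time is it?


20:32

Start: 1374 minutes from midnight
Subtract: 142 minutes
Remaining: 1374 - 142 = 1232
Hours: 20, Minutes: 32


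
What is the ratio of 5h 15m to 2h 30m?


21:10 (2.10)

Duration 1: 315 minutes
Duration 2: 150 minutes
Ratio = 315:150
GCD = 15
Simplified = 21:10
As a decimal: 21/10 = 2.10


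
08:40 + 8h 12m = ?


Start: 520 minutes from midnight
Add: 492 minutes
Total: 1012 minutes
Hours: 1012 ÷ 60 = 16 remainder 52

16:52


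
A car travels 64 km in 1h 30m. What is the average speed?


42.7 km/h

Distance: 64 km
Time: 1h 30m = 90 min = 90/60 = 3/2 hours
Speed = 64 ÷ (3/2) = 64 × 2 / 3 = 128/3 ≈ 42.7 km/h


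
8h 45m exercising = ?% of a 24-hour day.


Time: 525 minutes
Day: 1440 minutes
Percentage = (525/1440) × 100 ≈ 36.5%

36.5%


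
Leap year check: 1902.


No

Rules: divisible by 4 AND (not by 100 OR by 400)
1902 ÷ 4 = 475 remainder 2 → not divisible by 4
Not divisible by 4 → not a leap year


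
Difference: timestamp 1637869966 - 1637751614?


118352 seconds (32.9 hours / 1.37 days)

Difference = 1637869966 - 1637751614 = 118352 seconds
In hours: 118352 / 3600 ≈ 32.9
In days: 118352 / 86400 ≈ 1.37


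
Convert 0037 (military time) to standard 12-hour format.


12:37 AM

Hour: 0
0 → 12 AM (midnight)


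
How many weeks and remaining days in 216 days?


30 weeks 6 days

Weeks: 216 ÷ 7 = 30 remainder 6


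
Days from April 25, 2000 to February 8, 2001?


289 days

From April 25, 2000 to February 8, 2001
Rest of April 2000: 30 - 25 = 5
Full months: May 31, June 30, July 31, August 31, September 30, October 31, November 30, December 31, January 31
Days into February 2001: 8
Total = 5 + 31 + 30 + 31 + 31 + 30 + 31 + 30 + 31 + 31 + 8 = 289 days


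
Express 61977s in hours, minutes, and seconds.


17h 12m 57s

Hours: 61977 ÷ 3600 = 17 remainder 777
Minutes: 777 ÷ 60 = 12 remainder 57
Seconds: 57


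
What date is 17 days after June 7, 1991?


June 24, 1991

Start: June 7, 1991
Add 17 days
June 7 + 17 = June 24, 1991


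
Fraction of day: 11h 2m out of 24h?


0.4597 (45.97%)

Total minutes: 11×60 + 2 = 662
Day = 24×60 = 1440 minutes
Fraction = 662/1440 ≈ 0.4597
As a percentage: 662/1440 × 100 ≈ 45.97%


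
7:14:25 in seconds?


Hours: 7 × 3600 = 25200
Minutes: 14 × 60 = 840
Seconds: 25
Total = 25200 + 840 + 25 = 26065

26065 seconds


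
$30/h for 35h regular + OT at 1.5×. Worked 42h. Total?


Regular: 35h × $30 = $1050.00
Overtime: 42 - 35 = 7h
OT pay: 7h × $30 × 1.5 = $315.00
Total = $1050.00 + $315.00 = $1365.00

$1365.00


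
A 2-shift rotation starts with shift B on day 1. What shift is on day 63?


Shift B

Shifts: A, B
Start: B (index 1)
Day 63: (1 + 63 - 1) mod 2
= 63 mod 2
= 1
Index 1 → shift B


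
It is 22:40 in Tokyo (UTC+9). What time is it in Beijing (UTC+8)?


21:40

Time difference = UTC+8 - UTC+9 = -1 hours
New hour = (22 -1) mod 24
= 21 mod 24 = 21
Minutes unchanged → 21:40


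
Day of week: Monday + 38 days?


Thursday

Start: Monday (index 0)
(0 + 38) mod 7
= 38 mod 7
= 3
Index 3 → Thursday


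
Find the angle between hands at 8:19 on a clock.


Hour hand = 8×30 + 19×0.5 = 249.5°
Minute hand = 19×6 = 114°
Difference = |249.5 - 114| = 135.5°

135.5°


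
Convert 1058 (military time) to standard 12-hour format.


10:58 AM

Hour: 10
10 < 12 → AM


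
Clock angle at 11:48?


Hour hand = 11×30 + 48×0.5 = 354.0°
Minute hand = 48×6 = 288°
Difference = |354.0 - 288| = 66.0°

66.0°


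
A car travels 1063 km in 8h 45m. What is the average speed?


121.5 km/h

Distance: 1063 km
Time: 8h 45m = 525 min = 525/60 = 35/4 hours
Speed = 1063 ÷ (35/4) = 1063 × 4 / 35 = 4252/35 ≈ 121.5 km/h


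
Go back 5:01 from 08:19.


03:18

Start: 499 minutes from midnight
Subtract: 301 minutes
Remaining: 499 - 301 = 198
Hours: 3, Minutes: 18


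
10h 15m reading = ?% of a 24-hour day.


Time: 615 minutes
Day: 1440 minutes
Percentage = (615/1440) × 100 ≈ 42.7%

42.7%


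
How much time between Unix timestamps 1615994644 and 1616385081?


Difference = 1616385081 - 1615994644 = 390437 seconds
In hours: 390437 / 3600 ≈ 108.5
In days: 390437 / 86400 ≈ 4.52

390437 seconds (108.5 hours / 4.52 days)


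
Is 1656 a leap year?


Rules: divisible by 4 AND (not by 100 OR by 400)
1656 ÷ 4 = 414 exactly → divisible by 4
1656 ÷ 100 = 16 remainder 56 → not divisible by 100
Divisible by 4 but not by 100 → leap year

Yes


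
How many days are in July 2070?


31 days

Month: July (month 7)
July has 31 days


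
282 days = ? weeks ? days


Weeks: 282 ÷ 7 = 40 remainder 2

40 weeks 2 days


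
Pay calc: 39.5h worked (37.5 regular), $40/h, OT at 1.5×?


Regular: 37.5h × $40 = $1500.00
Overtime: 39.5 - 37.5 = 2.0h
OT pay: 2.0h × $40 × 1.5 = $120.00
Total = $1500.00 + $120.00 = $1620.00

$1620.00


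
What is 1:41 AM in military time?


Input: 1:41 AM
AM hour stays: 1

01:41


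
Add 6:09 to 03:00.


09:09

Start: 180 minutes from midnight
Add: 369 minutes
Total: 549 minutes
Hours: 549 ÷ 60 = 9 remainder 9


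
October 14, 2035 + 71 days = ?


December 24, 2035

Start: October 14, 2035
Add 71 days
October 14 → November 1: 31 - 14 + 1 = 18 days (71 - 18 = 53 left)
November 1 → December 1: 30 - 1 + 1 = 30 days (53 - 30 = 23 left)
December 1 + 23 = December 24, 2035


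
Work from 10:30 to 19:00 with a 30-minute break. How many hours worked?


Total time = (19×60+0) - (10×60+30)
= 1140 - 630 = 510 min
Minus break: 510 - 30 = 480 min
= 8h 0m

8h 0m (480 minutes)


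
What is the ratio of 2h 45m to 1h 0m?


Duration 1: 165 minutes
Duration 2: 60 minutes
Ratio = 165:60
GCD = 15
Simplified = 11:4
As a decimal: 11/4 = 2.75

11:4 (2.75)


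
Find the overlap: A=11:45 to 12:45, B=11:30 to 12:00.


Meeting A: 705-765 (in minutes from midnight)
Meeting B: 690-720
Overlap start = max(705, 690) = 705
Overlap end = min(765, 720) = 720
Overlap = max(0, 720 - 705) = 15 min

15 minutes


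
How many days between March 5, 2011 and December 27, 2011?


297 days

From March 5, 2011 to December 27, 2011
Rest of March 2011: 31 - 5 = 26
Full months: April 30, May 31, June 30, July 31, August 31, September 30, October 31, November 30
Days into December 2011: 27
Total = 26 + 30 + 31 + 30 + 31 + 31 + 30 + 31 + 30 + 27 = 297 days


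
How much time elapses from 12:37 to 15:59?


3h 22m

End time in minutes: 15×60 + 59 = 959
Start time in minutes: 12×60 + 37 = 757
Difference = 959 - 757 = 202 minutes
= 3 hours 22 minutes


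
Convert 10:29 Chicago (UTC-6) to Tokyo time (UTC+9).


01:29 (next day)

Time difference = UTC+9 - UTC-6 = +15 hours
New hour = (10 + 15) mod 24
= 25 mod 24 = 1
Minutes unchanged → 01:29; 25 ≥ 24 → next day


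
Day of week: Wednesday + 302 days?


Thursday

Start: Wednesday (index 2)
(2 + 302) mod 7
= 304 mod 7
= 3
Index 3 → Thursday


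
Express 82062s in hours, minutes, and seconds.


Hours: 82062 ÷ 3600 = 22 remainder 2862
Minutes: 2862 ÷ 60 = 47 remainder 42
Seconds: 42

22h 47m 42s


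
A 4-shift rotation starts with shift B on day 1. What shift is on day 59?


Shift D

Shifts: A, B, C, D
Start: B (index 1)
Day 59: (1 + 59 - 1) mod 4
= 59 mod 4
= 3
Index 3 → shift D


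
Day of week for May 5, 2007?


Saturday

Zeller's congruence:
q=5, m=5, k=7, j=20
h = (5 + ⌊13×6/5⌋ + 7 + ⌊7/4⌋ + ⌊20/4⌋ - 2×20) mod 7
= (5 + 15 + 7 + 1 + 5 - 40) mod 7
= -7 mod 7 = 0
h=0 → Saturday


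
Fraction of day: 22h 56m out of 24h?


0.9556 (95.56%)

Total minutes: 22×60 + 56 = 1376
Day = 24×60 = 1440 minutes
Fraction = 1376/1440 ≈ 0.9556
As a percentage: 1376/1440 × 100 ≈ 95.56%


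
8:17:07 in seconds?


Hours: 8 × 3600 = 28800
Minutes: 17 × 60 = 1020
Seconds: 7
Total = 28800 + 1020 + 7 = 29827

29827 seconds


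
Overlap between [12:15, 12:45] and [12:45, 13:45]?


0 minutes

Meeting A: 735-765 (in minutes from midnight)
Meeting B: 765-825
Overlap start = max(735, 765) = 765
Overlap end = min(765, 825) = 765
Overlap = max(0, 765 - 765) = 0 min


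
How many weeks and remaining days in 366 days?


Weeks: 366 ÷ 7 = 52 remainder 2

52 weeks 2 days


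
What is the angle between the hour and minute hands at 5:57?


163.5°

Hour hand = 5×30 + 57×0.5 = 178.5°
Minute hand = 57×6 = 342°
Difference = |178.5 - 342| = 163.5°


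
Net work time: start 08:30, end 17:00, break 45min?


7h 45m (465 minutes)

Total time = (17×60+0) - (8×60+30)
= 1020 - 510 = 510 min
Minus break: 510 - 45 = 465 min
= 7h 45m


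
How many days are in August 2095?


31 days

Month: August (month 8)
August has 31 days


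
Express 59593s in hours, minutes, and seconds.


16h 33m 13s

Hours: 59593 ÷ 3600 = 16 remainder 1993
Minutes: 1993 ÷ 60 = 33 remainder 13
Seconds: 13


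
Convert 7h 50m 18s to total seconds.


28218 seconds

Hours: 7 × 3600 = 25200
Minutes: 50 × 60 = 3000
Seconds: 18
Total = 25200 + 3000 + 18 = 28218


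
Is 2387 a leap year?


Rules: divisible by 4 AND (not by 100 OR by 400)
2387 ÷ 4 = 596 remainder 3 → not divisible by 4
Not divisible by 4 → not a leap year

No


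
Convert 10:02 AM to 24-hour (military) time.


Input: 10:02 AM
AM hour stays: 10

10:02


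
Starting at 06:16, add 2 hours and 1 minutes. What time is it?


08:17

Start: 376 minutes from midnight
Add: 121 minutes
Total: 497 minutes
Hours: 497 ÷ 60 = 8 remainder 17


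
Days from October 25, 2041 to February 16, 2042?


114 days

From October 25, 2041 to February 16, 2042
Rest of October 2041: 31 - 25 = 6
Full months: November 30, December 31, January 31
Days into February 2042: 16
Total = 6 + 30 + 31 + 31 + 16 = 114 days


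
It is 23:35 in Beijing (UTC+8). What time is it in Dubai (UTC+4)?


19:35

Time difference = UTC+4 - UTC+8 = -4 hours
New hour = (23 -4) mod 24
= 19 mod 24 = 19
Minutes unchanged → 19:35


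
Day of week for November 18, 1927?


Friday

Zeller's congruence:
q=18, m=11, k=27, j=19
h = (18 + ⌊13×12/5⌋ + 27 + ⌊27/4⌋ + ⌊19/4⌋ - 2×19) mod 7
= (18 + 31 + 27 + 6 + 4 - 38) mod 7
= 48 mod 7 = 6
h=6 → Friday


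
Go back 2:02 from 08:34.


06:32

Start: 514 minutes from midnight
Subtract: 122 minutes
Remaining: 514 - 122 = 392
Hours: 6, Minutes: 32


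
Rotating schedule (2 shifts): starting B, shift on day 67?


Shift B

Shifts: A, B
Start: B (index 1)
Day 67: (1 + 67 - 1) mod 2
= 67 mod 2
= 1
Index 1 → shift B


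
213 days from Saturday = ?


Tuesday

Start: Saturday (index 5)
(5 + 213) mod 7
= 218 mod 7
= 1
Index 1 → Tuesday


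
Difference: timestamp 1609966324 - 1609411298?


Difference = 1609966324 - 1609411298 = 555026 seconds
In hours: 555026 / 3600 ≈ 154.2
In days: 555026 / 86400 ≈ 6.42

555026 seconds (154.2 hours / 6.42 days)


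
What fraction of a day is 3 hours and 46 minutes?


Total minutes: 3×60 + 46 = 226
Day = 24×60 = 1440 minutes
Fraction = 226/1440 ≈ 0.1569
As a percentage: 226/1440 × 100 ≈ 15.69%

0.1569 (15.69%)


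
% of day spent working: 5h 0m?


Time: 300 minutes
Day: 1440 minutes
Percentage = (300/1440) × 100 ≈ 20.8%

20.8%


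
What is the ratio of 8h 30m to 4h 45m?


34:19 (1.79)

Duration 1: 510 minutes
Duration 2: 285 minutes
Ratio = 510:285
GCD = 15
Simplified = 34:19
As a decimal: 34/19 ≈ 1.79


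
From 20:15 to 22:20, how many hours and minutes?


End time in minutes: 22×60 + 20 = 1340
Start time in minutes: 20×60 + 15 = 1215
Difference = 1340 - 1215 = 125 minutes
= 2 hours 5 minutes

2h 5m


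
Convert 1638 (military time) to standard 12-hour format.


4:38 PM

Hour: 16
16 - 12 = 4 → PM


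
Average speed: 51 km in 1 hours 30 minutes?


34.0 km/h

Distance: 51 km
Time: 1h 30m = 90 min = 90/60 = 3/2 hours
Speed = 51 ÷ (3/2) = 51 × 2 / 3 = 102/3 = 34.0 km/h


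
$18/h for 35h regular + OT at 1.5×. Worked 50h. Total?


Regular: 35h × $18 = $630.00
Overtime: 50 - 35 = 15h
OT pay: 15h × $18 × 1.5 = $405.00
Total = $630.00 + $405.00 = $1035.00

$1035.00


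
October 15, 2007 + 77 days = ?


Start: October 15, 2007
Add 77 days
October 15 → November 1: 31 - 15 + 1 = 17 days (77 - 17 = 60 left)
November 1 → December 1: 30 - 1 + 1 = 30 days (60 - 30 = 30 left)
December 1 + 30 = December 31, 2007

December 31, 2007


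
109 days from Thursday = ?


Monday

Start: Thursday (index 3)
(3 + 109) mod 7
= 112 mod 7
= 0
Index 0 → Monday


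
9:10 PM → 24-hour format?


Input: 9:10 PM
PM: 9 + 12 = 21

21:10


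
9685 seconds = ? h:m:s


Hours: 9685 ÷ 3600 = 2 remainder 2485
Minutes: 2485 ÷ 60 = 41 remainder 25
Seconds: 25

2h 41m 25s


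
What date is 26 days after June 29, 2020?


Start: June 29, 2020
Add 26 days
June 29 → July 1: 30 - 29 + 1 = 2 days (26 - 2 = 24 left)
July 1 + 24 = July 25, 2020

July 25, 2020


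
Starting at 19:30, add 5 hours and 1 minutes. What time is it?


00:31 (next day)

Start: 1170 minutes from midnight
Add: 301 minutes
Total: 1471 minutes
Hours: 1471 ÷ 60 = 24 remainder 31
24 ≥ 24 → 24 - 24 = 0 (next day)


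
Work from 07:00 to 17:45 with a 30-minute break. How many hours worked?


10h 15m (615 minutes)

Total time = (17×60+45) - (7×60+0)
= 1065 - 420 = 645 min
Minus break: 645 - 30 = 615 min
= 10h 15m


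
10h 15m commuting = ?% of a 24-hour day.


42.7%

Time: 615 minutes
Day: 1440 minutes
Percentage = (615/1440) × 100 ≈ 42.7%


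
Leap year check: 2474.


No

Rules: divisible by 4 AND (not by 100 OR by 400)
2474 ÷ 4 = 618 remainder 2 → not divisible by 4
Not divisible by 4 → not a leap year


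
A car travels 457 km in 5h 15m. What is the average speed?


87.0 km/h

Distance: 457 km
Time: 5h 15m = 315 min = 315/60 = 21/4 hours
Speed = 457 ÷ (21/4) = 457 × 4 / 21 = 1828/21 ≈ 87.0 km/h


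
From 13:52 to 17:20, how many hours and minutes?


End time in minutes: 17×60 + 20 = 1040
Start time in minutes: 13×60 + 52 = 832
Difference = 1040 - 832 = 208 minutes
= 3 hours 28 minutes

3h 28m


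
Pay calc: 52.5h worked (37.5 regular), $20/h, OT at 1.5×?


$1200.00

Regular: 37.5h × $20 = $750.00
Overtime: 52.5 - 37.5 = 15.0h
OT pay: 15.0h × $20 × 1.5 = $450.00
Total = $750.00 + $450.00 = $1200.00


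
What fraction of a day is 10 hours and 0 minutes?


Total minutes: 10×60 + 0 = 600
Day = 24×60 = 1440 minutes
Fraction = 600/1440 ≈ 0.4167
As a percentage: 600/1440 × 100 ≈ 41.67%

0.4167 (41.67%)


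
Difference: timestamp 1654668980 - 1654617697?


Difference = 1654668980 - 1654617697 = 51283 seconds
In hours: 51283 / 3600 ≈ 14.2
In days: 51283 / 86400 ≈ 0.59

51283 seconds (14.2 hours / 0.59 days)


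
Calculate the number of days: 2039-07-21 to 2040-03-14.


From July 21, 2039 to March 14, 2040
Rest of July 2039: 31 - 21 = 10
Full months: August 31, September 30, October 31, November 30, December 31, January 31, February 2040 29
Days into March 2040: 14
Total = 10 + 31 + 30 + 31 + 30 + 31 + 31 + 29 + 14 = 237 days

237 days


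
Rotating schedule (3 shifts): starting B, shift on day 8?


Shift C

Shifts: A, B, C
Start: B (index 1)
Day 8: (1 + 8 - 1) mod 3
= 8 mod 3
= 2
Index 2 → shift C


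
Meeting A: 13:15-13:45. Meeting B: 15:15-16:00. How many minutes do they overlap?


0 minutes

Meeting A: 795-825 (in minutes from midnight)
Meeting B: 915-960
Overlap start = max(795, 915) = 915
Overlap end = min(825, 960) = 825
Overlap = max(0, 825 - 915) = 0 min


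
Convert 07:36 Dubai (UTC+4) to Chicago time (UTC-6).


21:36 (previous day)

Time difference = UTC-6 - UTC+4 = -10 hours
New hour = (7 -10) mod 24
= -3 mod 24 = 21
Minutes unchanged → 21:36; -3 < 0 → previous day


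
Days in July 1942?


Month: July (month 7)
July has 31 days

31 days


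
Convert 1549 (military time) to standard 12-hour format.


Hour: 15
15 - 12 = 3 → PM

3:49 PM


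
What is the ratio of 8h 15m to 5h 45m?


Duration 1: 495 minutes
Duration 2: 345 minutes
Ratio = 495:345
GCD = 15
Simplified = 33:23
As a decimal: 33/23 ≈ 1.43

33:23 (1.43)


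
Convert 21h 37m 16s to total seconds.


Hours: 21 × 3600 = 75600
Minutes: 37 × 60 = 2220
Seconds: 16
Total = 75600 + 2220 + 16 = 77836

77836 seconds


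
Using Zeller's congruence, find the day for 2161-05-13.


Zeller's congruence:
q=13, m=5, k=61, j=21
h = (13 + ⌊13×6/5⌋ + 61 + ⌊61/4⌋ + ⌊21/4⌋ - 2×21) mod 7
= (13 + 15 + 61 + 15 + 5 - 42) mod 7
= 67 mod 7 = 4
h=4 → Wednesday

Wednesday


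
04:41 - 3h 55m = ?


Start: 281 minutes from midnight
Subtract: 235 minutes
Remaining: 281 - 235 = 46
Hours: 0, Minutes: 46

00:46


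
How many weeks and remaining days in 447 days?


63 weeks 6 days

Weeks: 447 ÷ 7 = 63 remainder 6


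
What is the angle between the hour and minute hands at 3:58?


131.0°

Hour hand = 3×30 + 58×0.5 = 119.0°
Minute hand = 58×6 = 348°
Difference = |119.0 - 348| = 229.0°
Since > 180°: 360 - 229.0 = 131.0°


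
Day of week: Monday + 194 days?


Start: Monday (index 0)
(0 + 194) mod 7
= 194 mod 7
= 5
Index 5 → Saturday

Saturday


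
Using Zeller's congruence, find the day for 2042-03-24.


Monday

Zeller's congruence:
q=24, m=3, k=42, j=20
h = (24 + ⌊13×4/5⌋ + 42 + ⌊42/4⌋ + ⌊20/4⌋ - 2×20) mod 7
= (24 + 10 + 42 + 10 + 5 - 40) mod 7
= 51 mod 7 = 2
h=2 → Monday


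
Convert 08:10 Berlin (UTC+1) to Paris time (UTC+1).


Time difference = UTC+1 - UTC+1 = +0 hours
New hour = (8 + 0) mod 24
= 8 mod 24 = 8
Minutes unchanged → 08:10

08:10


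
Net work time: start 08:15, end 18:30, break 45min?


9h 30m (570 minutes)

Total time = (18×60+30) - (8×60+15)
= 1110 - 495 = 615 min
Minus break: 615 - 45 = 570 min
= 9h 30m


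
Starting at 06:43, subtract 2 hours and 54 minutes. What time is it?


Start: 403 minutes from midnight
Subtract: 174 minutes
Remaining: 403 - 174 = 229
Hours: 3, Minutes: 49

03:49


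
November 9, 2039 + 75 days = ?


January 23, 2040

Start: November 9, 2039
Add 75 days
November 9 → December 1: 30 - 9 + 1 = 22 days (75 - 22 = 53 left)
December 1 → January 1: 31 - 1 + 1 = 31 days (53 - 31 = 22 left)
January 1 + 22 = January 23, 2040


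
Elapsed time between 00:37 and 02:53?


2h 16m

End time in minutes: 2×60 + 53 = 173
Start time in minutes: 0×60 + 37 = 37
Difference = 173 - 37 = 136 minutes
= 2 hours 16 minutes


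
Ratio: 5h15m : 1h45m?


Duration 1: 315 minutes
Duration 2: 105 minutes
Ratio = 315:105
GCD = 105
Simplified = 3:1
As a decimal: 3/1 = 3.00

3:1 (3.00)


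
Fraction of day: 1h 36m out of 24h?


Total minutes: 1×60 + 36 = 96
Day = 24×60 = 1440 minutes
Fraction = 96/1440 ≈ 0.0667
As a percentage: 96/1440 × 100 ≈ 6.67%

0.0667 (6.67%)


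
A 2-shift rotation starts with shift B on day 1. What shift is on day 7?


Shift B

Shifts: A, B
Start: B (index 1)
Day 7: (1 + 7 - 1) mod 2
= 7 mod 2
= 1
Index 1 → shift B


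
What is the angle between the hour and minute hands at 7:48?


54.0°

Hour hand = 7×30 + 48×0.5 = 234.0°
Minute hand = 48×6 = 288°
Difference = |234.0 - 288| = 54.0°


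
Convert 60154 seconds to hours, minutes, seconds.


Hours: 60154 ÷ 3600 = 16 remainder 2554
Minutes: 2554 ÷ 60 = 42 remainder 34
Seconds: 34

16h 42m 34s


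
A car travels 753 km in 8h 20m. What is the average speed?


Distance: 753 km
Time: 8h 20m = 500 min = 500/60 = 25/3 hours
Speed = 753 ÷ (25/3) = 753 × 3 / 25 = 2259/25 ≈ 90.4 km/h

90.4 km/h


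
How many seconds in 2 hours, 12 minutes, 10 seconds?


Hours: 2 × 3600 = 7200
Minutes: 12 × 60 = 720
Seconds: 10
Total = 7200 + 720 + 10 = 7930

7930 seconds


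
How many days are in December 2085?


Month: December (month 12)
December has 31 days

31 days


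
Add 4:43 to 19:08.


23:51

Start: 1148 minutes from midnight
Add: 283 minutes
Total: 1431 minutes
Hours: 1431 ÷ 60 = 23 remainder 51


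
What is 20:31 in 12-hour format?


8:31 PM

Hour: 20
20 - 12 = 8 → PM


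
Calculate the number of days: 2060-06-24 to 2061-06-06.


From June 24, 2060 to June 6, 2061
Rest of June 2060: 30 - 24 = 6
Full months: July 31, August 31, September 30, October 31, November 30, December 31, January 31, February 2061 28, March 31, April 30, May 31
Days into June 2061: 6
Total = 6 + 31 + 31 + 30 + 31 + 30 + 31 + 31 + 28 + 31 + 30 + 31 + 6 = 347 days

347 days


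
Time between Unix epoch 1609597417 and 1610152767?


555350 seconds (154.3 hours / 6.43 days)

Difference = 1610152767 - 1609597417 = 555350 seconds
In hours: 555350 / 3600 ≈ 154.3
In days: 555350 / 86400 ≈ 6.43


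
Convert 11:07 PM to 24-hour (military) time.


Input: 11:07 PM
PM: 11 + 12 = 23

23:07


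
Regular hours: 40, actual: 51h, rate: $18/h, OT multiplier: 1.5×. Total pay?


Regular: 40h × $18 = $720.00
Overtime: 51 - 40 = 11h
OT pay: 11h × $18 × 1.5 = $297.00
Total = $720.00 + $297.00 = $1017.00

$1017.00
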